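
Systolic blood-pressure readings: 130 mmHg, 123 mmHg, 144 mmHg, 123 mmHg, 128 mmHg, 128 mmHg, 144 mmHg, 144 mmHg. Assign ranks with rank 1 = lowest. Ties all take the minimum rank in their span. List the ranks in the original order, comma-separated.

Sorted (ascending): 123, 123, 128, 128, 130, 144, 144, 144
The 2 values of 123 occupy positions 1–2 → each gets rank 1.
The 2 values of 128 occupy positions 3–4 → each gets rank 3.
The 3 values of 144 occupy positions 6–8 → each gets rank 6.

5, 1, 6, 1, 3, 3, 6, 6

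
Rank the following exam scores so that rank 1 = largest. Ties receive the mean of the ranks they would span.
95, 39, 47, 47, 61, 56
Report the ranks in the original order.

Sorted (descending): 95, 61, 56, 47, 47, 39
The 2 values of 47 occupy positions 4–5 → average rank (4+5)/2 = 4.5.

1, 6, 4.5, 4.5, 2, 3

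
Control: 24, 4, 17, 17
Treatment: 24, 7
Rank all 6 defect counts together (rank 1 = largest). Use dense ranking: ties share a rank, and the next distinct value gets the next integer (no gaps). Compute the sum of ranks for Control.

9

Sorted (descending): 24, 24, 17, 17, 7, 4
The 2 values of 24 share dense rank 1.
The 2 values of 17 share dense rank 2.
Remaining distinct values take the next consecutive integers.
Control values → pooled ranks: 24→1, 4→4, 17→2, 17→2
Rank sum = 1 + 4 + 2 + 2 = 9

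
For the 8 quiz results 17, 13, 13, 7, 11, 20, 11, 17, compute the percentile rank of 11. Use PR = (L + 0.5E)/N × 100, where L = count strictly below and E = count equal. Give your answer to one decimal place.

25.0

N = 8.
Strictly below 11: 1. Equal to 11: 2.
PR = (1 + 0.5·2)/8 × 100 = 25.0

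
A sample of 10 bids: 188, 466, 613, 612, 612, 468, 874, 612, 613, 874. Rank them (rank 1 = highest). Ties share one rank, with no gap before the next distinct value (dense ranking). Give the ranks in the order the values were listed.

6, 5, 2, 3, 3, 4, 1, 3, 2, 1

Sorted (descending): 874, 874, 613, 613, 612, 612, 612, 468, 466, 188
The 2 values of 874 share dense rank 1.
The 2 values of 613 share dense rank 2.
The 3 values of 612 share dense rank 3.
Remaining distinct values take the next consecutive integers.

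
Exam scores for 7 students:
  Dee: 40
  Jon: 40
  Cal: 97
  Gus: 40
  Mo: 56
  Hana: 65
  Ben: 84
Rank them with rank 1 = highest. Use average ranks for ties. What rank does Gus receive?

Sorted (descending): 97, 84, 65, 56, 40, 40, 40
The 3 values of 40 occupy positions 5–7 → average rank 6.
Gus has value 40 → rank 6.

6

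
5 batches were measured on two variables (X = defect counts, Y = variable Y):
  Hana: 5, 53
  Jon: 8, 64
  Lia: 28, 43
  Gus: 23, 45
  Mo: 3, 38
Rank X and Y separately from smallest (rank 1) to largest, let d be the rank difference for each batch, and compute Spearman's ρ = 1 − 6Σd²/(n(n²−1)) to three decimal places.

0.100

Ranks of variable 1: 2, 3, 5, 4, 1
Ranks of variable 2: 4, 5, 2, 3, 1
d = r₁ − r₂: -2, -2, 3, 1, 0
d²: 4, 4, 9, 1, 0; Σd² = 18
ρ = 1 − 6·18/(5·24) = 1 − 108/120 = 0.100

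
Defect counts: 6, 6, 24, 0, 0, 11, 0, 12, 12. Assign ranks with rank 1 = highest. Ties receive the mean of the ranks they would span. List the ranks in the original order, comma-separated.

5.5, 5.5, 1, 8, 8, 4, 8, 2.5, 2.5

Sorted (descending): 24, 12, 12, 11, 6, 6, 0, 0, 0
The 2 values of 12 occupy positions 2–3 → average rank (2+3)/2 = 2.5.
The 2 values of 6 occupy positions 5–6 → average rank (5+6)/2 = 5.5.
The 3 values of 0 occupy positions 7–9 → average rank 8.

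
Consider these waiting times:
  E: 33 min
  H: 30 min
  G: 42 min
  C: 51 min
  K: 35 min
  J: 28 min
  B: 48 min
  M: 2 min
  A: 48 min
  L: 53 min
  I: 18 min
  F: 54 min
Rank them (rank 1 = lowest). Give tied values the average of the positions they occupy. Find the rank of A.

Sorted (ascending): 2, 18, 28, 30, 33, 35, 42, 48, 48, 51, 53, 54
The 2 values of 48 occupy positions 8–9 → average rank (8+9)/2 = 8.5.
A has value 48 min → rank 8.5.

8.5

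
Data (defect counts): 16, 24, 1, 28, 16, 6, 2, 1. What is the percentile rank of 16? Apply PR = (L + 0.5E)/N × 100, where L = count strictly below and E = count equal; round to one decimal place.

N = 8.
Strictly below 16: 4. Equal to 16: 2.
PR = (4 + 0.5·2)/8 × 100 = 62.5

62.5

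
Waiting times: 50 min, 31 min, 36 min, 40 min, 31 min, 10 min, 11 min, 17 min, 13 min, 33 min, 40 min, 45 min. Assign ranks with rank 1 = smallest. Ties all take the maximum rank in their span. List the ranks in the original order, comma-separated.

Sorted (ascending): 10, 11, 13, 17, 31, 31, 33, 36, 40, 40, 45, 50
The 2 values of 31 occupy positions 5–6 → each gets rank 6.
The 2 values of 40 occupy positions 9–10 → each gets rank 10.

12, 6, 8, 10, 6, 1, 2, 4, 3, 7, 10, 11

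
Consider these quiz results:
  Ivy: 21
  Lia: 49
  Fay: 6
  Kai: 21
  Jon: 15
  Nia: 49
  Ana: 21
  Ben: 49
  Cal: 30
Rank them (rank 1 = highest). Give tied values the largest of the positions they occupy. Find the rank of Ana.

Sorted (descending): 49, 49, 49, 30, 21, 21, 21, 15, 6
The 3 values of 49 occupy positions 1–3 → each gets rank 3.
The 3 values of 21 occupy positions 5–7 → each gets rank 7.
Ana has value 21 → rank 7.

7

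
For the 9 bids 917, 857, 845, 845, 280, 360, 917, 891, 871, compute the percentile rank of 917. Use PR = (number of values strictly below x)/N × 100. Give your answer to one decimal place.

77.8

N = 9.
Strictly below 917: 7. Equal to 917: 2.
PR = 7/9 × 100 = 77.8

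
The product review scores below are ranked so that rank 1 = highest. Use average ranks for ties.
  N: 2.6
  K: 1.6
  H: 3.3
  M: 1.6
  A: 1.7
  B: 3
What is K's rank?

Sorted (descending): 3.3, 3, 2.6, 1.7, 1.6, 1.6
The 2 values of 1.6 occupy positions 5–6 → average rank (5+6)/2 = 5.5.
K has value 1.6 → rank 5.5.

5.5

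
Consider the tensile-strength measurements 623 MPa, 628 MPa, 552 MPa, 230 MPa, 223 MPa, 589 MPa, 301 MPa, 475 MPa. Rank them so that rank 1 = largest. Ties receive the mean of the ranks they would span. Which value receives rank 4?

552

Sorted (descending): 628, 623, 589, 552, 475, 301, 230, 223
No ties — each value takes its position as its rank.
Rank 4 → value 552.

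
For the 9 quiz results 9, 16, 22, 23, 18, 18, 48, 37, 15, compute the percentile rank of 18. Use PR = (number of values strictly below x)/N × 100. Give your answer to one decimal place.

33.3

N = 9.
Strictly below 18: 3. Equal to 18: 2.
PR = 3/9 × 100 = 33.3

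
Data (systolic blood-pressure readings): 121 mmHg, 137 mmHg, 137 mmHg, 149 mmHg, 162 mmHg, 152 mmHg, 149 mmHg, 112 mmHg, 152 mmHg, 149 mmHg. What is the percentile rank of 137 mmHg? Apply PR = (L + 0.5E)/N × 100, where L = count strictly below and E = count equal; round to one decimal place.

N = 10.
Strictly below 137: 2. Equal to 137: 2.
PR = (2 + 0.5·2)/10 × 100 = 30.0

30.0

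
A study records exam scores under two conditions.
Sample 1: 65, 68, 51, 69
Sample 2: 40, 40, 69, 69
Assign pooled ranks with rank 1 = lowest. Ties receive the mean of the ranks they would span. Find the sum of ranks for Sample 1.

19

Sorted (ascending): 40, 40, 51, 65, 68, 69, 69, 69
The 2 values of 40 occupy positions 1–2 → average rank (1+2)/2 = 1.5.
The 3 values of 69 occupy positions 6–8 → average rank 7.
Sample 1 values → pooled ranks: 65→4, 68→5, 51→3, 69→7
Rank sum = 4 + 5 + 3 + 7 = 19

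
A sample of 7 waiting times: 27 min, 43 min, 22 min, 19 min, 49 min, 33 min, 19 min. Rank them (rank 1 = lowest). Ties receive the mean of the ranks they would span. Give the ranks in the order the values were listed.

4, 6, 3, 1.5, 7, 5, 1.5

Sorted (ascending): 19, 19, 22, 27, 33, 43, 49
The 2 values of 19 occupy positions 1–2 → average rank (1+2)/2 = 1.5.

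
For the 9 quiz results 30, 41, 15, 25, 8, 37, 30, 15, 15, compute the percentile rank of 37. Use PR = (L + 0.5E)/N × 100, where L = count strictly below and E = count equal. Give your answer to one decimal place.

N = 9.
Strictly below 37: 7. Equal to 37: 1.
PR = (7 + 0.5·1)/9 × 100 = 83.3

83.3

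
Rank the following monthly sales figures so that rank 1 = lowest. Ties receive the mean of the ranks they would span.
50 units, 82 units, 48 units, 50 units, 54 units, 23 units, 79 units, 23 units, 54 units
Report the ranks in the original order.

4.5, 9, 3, 4.5, 6.5, 1.5, 8, 1.5, 6.5

Sorted (ascending): 23, 23, 48, 50, 50, 54, 54, 79, 82
The 2 values of 23 occupy positions 1–2 → average rank (1+2)/2 = 1.5.
The 2 values of 50 occupy positions 4–5 → average rank (4+5)/2 = 4.5.
The 2 values of 54 occupy positions 6–7 → average rank (6+7)/2 = 6.5.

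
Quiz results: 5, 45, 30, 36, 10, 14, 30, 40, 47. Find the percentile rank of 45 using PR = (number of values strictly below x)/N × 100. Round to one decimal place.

77.8

N = 9.
Strictly below 45: 7. Equal to 45: 1.
PR = 7/9 × 100 = 77.8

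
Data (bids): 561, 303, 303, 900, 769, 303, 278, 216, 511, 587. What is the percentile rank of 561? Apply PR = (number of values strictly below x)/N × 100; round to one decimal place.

N = 10.
Strictly below 561: 6. Equal to 561: 1.
PR = 6/10 × 100 = 60.0

60.0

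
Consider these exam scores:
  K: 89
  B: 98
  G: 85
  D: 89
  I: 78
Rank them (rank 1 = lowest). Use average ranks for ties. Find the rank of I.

1

Sorted (ascending): 78, 85, 89, 89, 98
The 2 values of 89 occupy positions 3–4 → average rank (3+4)/2 = 3.5.
I has value 78 → rank 1.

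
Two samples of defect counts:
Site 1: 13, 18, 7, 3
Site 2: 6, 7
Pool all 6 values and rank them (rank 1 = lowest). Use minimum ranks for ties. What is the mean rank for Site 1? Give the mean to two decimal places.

3.75

Sorted (ascending): 3, 6, 7, 7, 13, 18
The 2 values of 7 occupy positions 3–4 → each gets rank 3.
Site 1 values → pooled ranks: 13→5, 18→6, 7→3, 3→1
Mean rank = (5 + 6 + 3 + 1) / 4 = 3.75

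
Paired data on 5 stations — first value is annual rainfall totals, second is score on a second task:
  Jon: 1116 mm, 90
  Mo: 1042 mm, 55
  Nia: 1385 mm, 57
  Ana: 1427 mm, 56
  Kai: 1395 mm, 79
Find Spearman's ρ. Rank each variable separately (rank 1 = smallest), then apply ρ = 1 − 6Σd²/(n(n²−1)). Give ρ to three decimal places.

Ranks of variable 1: 2, 1, 3, 5, 4
Ranks of variable 2: 5, 1, 3, 2, 4
d = r₁ − r₂: -3, 0, 0, 3, 0
d²: 9, 0, 0, 9, 0; Σd² = 18
ρ = 1 − 6·18/(5·24) = 1 − 108/120 = 0.100

0.100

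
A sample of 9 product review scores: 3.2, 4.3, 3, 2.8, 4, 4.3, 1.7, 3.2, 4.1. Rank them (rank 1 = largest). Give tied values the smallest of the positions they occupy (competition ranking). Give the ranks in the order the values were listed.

5, 1, 7, 8, 4, 1, 9, 5, 3

Sorted (descending): 4.3, 4.3, 4.1, 4, 3.2, 3.2, 3, 2.8, 1.7
The 2 values of 4.3 occupy positions 1–2 → each gets rank 1.
The 2 values of 3.2 occupy positions 5–6 → each gets rank 5.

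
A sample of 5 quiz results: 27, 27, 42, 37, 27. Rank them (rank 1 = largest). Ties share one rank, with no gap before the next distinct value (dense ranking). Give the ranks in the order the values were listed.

Sorted (descending): 42, 37, 27, 27, 27
The 3 values of 27 share dense rank 3.
Remaining distinct values take the next consecutive integers.

3, 3, 1, 2, 3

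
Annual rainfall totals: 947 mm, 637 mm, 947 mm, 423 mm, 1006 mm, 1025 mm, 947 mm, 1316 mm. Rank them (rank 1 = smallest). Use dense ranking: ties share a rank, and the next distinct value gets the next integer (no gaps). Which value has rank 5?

Sorted (ascending): 423, 637, 947, 947, 947, 1006, 1025, 1316
The 3 values of 947 share dense rank 3.
Remaining distinct values take the next consecutive integers.
Rank 5 → value 1025.

1025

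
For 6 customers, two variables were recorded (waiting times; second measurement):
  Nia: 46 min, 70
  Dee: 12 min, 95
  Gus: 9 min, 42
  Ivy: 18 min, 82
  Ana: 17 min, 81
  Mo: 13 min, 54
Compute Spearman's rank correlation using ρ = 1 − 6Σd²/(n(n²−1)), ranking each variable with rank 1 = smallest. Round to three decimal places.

0.257

Ranks of variable 1: 6, 2, 1, 5, 4, 3
Ranks of variable 2: 3, 6, 1, 5, 4, 2
d = r₁ − r₂: 3, -4, 0, 0, 0, 1
d²: 9, 16, 0, 0, 0, 1; Σd² = 26
ρ = 1 − 6·26/(6·35) = 1 − 156/210 = 0.257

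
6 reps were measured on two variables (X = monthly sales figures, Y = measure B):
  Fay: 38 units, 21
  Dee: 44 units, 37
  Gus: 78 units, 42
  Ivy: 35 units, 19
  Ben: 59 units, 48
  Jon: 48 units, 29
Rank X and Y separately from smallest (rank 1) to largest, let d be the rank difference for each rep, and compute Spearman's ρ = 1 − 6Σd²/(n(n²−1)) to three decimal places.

Ranks of variable 1: 2, 3, 6, 1, 5, 4
Ranks of variable 2: 2, 4, 5, 1, 6, 3
d = r₁ − r₂: 0, -1, 1, 0, -1, 1
d²: 0, 1, 1, 0, 1, 1; Σd² = 4
ρ = 1 − 6·4/(6·35) = 1 − 24/210 = 0.886

0.886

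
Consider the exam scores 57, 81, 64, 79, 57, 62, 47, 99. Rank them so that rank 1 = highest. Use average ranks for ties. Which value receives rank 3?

Sorted (descending): 99, 81, 79, 64, 62, 57, 57, 47
The 2 values of 57 occupy positions 6–7 → average rank (6+7)/2 = 6.5.
Rank 3 → value 79.

79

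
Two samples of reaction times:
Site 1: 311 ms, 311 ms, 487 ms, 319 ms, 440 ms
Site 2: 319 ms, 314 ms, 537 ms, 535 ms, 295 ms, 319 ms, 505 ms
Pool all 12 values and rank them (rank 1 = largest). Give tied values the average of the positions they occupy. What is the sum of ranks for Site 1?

37

Sorted (descending): 537, 535, 505, 487, 440, 319, 319, 319, 314, 311, 311, 295
The 3 values of 319 occupy positions 6–8 → average rank 7.
The 2 values of 311 occupy positions 10–11 → average rank (10+11)/2 = 10.5.
Site 1 values → pooled ranks: 311→10.5, 311→10.5, 487→4, 319→7, 440→5
Rank sum = 10.5 + 10.5 + 4 + 7 + 5 = 37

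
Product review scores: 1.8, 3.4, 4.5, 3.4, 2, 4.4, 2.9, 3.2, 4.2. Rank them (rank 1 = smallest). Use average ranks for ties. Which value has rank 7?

4.2

Sorted (ascending): 1.8, 2, 2.9, 3.2, 3.4, 3.4, 4.2, 4.4, 4.5
The 2 values of 3.4 occupy positions 5–6 → average rank (5+6)/2 = 5.5.
Rank 7 → value 4.2.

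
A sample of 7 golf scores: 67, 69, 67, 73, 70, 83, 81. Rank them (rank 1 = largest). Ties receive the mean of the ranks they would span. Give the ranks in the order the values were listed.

6.5, 5, 6.5, 3, 4, 1, 2

Sorted (descending): 83, 81, 73, 70, 69, 67, 67
The 2 values of 67 occupy positions 6–7 → average rank (6+7)/2 = 6.5.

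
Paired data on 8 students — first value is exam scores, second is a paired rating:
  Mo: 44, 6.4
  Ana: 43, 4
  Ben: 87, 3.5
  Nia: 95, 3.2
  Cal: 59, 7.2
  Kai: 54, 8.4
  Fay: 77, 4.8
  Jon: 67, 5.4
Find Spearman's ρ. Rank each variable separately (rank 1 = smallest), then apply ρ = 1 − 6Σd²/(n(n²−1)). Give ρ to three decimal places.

Ranks of variable 1: 2, 1, 7, 8, 4, 3, 6, 5
Ranks of variable 2: 6, 3, 2, 1, 7, 8, 4, 5
d = r₁ − r₂: -4, -2, 5, 7, -3, -5, 2, 0
d²: 16, 4, 25, 49, 9, 25, 4, 0; Σd² = 132
ρ = 1 − 6·132/(8·63) = 1 − 792/504 = -0.571

-0.571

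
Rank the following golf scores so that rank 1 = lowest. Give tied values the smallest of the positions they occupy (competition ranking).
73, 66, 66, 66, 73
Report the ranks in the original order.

4, 1, 1, 1, 4

Sorted (ascending): 66, 66, 66, 73, 73
The 3 values of 66 occupy positions 1–3 → each gets rank 1.
The 2 values of 73 occupy positions 4–5 → each gets rank 4.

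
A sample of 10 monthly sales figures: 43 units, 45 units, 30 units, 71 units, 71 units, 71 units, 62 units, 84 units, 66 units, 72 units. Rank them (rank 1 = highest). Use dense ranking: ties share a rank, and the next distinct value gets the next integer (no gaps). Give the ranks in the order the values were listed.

Sorted (descending): 84, 72, 71, 71, 71, 66, 62, 45, 43, 30
The 3 values of 71 share dense rank 3.
Remaining distinct values take the next consecutive integers.

7, 6, 8, 3, 3, 3, 5, 1, 4, 2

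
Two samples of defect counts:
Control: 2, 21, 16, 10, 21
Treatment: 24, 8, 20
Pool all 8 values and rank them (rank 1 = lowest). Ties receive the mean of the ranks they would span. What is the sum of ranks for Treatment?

15

Sorted (ascending): 2, 8, 10, 16, 20, 21, 21, 24
The 2 values of 21 occupy positions 6–7 → average rank (6+7)/2 = 6.5.
Treatment values → pooled ranks: 24→8, 8→2, 20→5
Rank sum = 8 + 2 + 5 = 15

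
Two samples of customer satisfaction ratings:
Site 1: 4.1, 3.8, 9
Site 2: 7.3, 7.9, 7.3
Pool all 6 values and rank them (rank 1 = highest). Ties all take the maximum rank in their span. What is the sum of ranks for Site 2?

10

Sorted (descending): 9, 7.9, 7.3, 7.3, 4.1, 3.8
The 2 values of 7.3 occupy positions 3–4 → each gets rank 4.
Site 2 values → pooled ranks: 7.3→4, 7.9→2, 7.3→4
Rank sum = 4 + 2 + 4 = 10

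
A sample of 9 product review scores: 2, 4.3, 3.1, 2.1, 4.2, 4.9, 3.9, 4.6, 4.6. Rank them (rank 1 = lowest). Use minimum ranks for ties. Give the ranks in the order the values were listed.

1, 6, 3, 2, 5, 9, 4, 7, 7

Sorted (ascending): 2, 2.1, 3.1, 3.9, 4.2, 4.3, 4.6, 4.6, 4.9
The 2 values of 4.6 occupy positions 7–8 → each gets rank 7.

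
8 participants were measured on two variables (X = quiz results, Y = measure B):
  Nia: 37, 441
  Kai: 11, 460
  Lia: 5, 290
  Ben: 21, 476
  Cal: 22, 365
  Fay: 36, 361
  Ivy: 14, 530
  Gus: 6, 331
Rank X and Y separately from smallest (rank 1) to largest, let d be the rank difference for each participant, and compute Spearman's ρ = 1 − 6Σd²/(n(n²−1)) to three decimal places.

Ranks of variable 1: 8, 3, 1, 5, 6, 7, 4, 2
Ranks of variable 2: 5, 6, 1, 7, 4, 3, 8, 2
d = r₁ − r₂: 3, -3, 0, -2, 2, 4, -4, 0
d²: 9, 9, 0, 4, 4, 16, 16, 0; Σd² = 58
ρ = 1 − 6·58/(8·63) = 1 − 348/504 = 0.310

0.310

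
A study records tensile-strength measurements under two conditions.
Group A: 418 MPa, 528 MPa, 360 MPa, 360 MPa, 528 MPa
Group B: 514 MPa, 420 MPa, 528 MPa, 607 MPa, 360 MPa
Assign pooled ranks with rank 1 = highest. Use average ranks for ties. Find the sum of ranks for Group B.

Sorted (descending): 607, 528, 528, 528, 514, 420, 418, 360, 360, 360
The 3 values of 528 occupy positions 2–4 → average rank 3.
The 3 values of 360 occupy positions 8–10 → average rank 9.
Group B values → pooled ranks: 514→5, 420→6, 528→3, 607→1, 360→9
Rank sum = 5 + 6 + 3 + 1 + 9 = 24

24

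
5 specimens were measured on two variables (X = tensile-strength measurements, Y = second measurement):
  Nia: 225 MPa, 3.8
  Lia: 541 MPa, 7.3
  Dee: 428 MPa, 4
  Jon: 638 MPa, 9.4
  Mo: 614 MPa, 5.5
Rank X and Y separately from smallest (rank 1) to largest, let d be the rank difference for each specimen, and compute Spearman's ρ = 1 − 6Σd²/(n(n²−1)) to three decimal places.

Ranks of variable 1: 1, 3, 2, 5, 4
Ranks of variable 2: 1, 4, 2, 5, 3
d = r₁ − r₂: 0, -1, 0, 0, 1
d²: 0, 1, 0, 0, 1; Σd² = 2
ρ = 1 − 6·2/(5·24) = 1 − 12/120 = 0.900

0.900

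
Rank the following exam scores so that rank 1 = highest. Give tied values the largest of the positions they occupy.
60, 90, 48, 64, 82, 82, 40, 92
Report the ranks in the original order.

Sorted (descending): 92, 90, 82, 82, 64, 60, 48, 40
The 2 values of 82 occupy positions 3–4 → each gets rank 4.

6, 2, 7, 5, 4, 4, 8, 1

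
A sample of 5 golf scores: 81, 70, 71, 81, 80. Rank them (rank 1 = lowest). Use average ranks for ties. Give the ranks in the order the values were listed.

Sorted (ascending): 70, 71, 80, 81, 81
The 2 values of 81 occupy positions 4–5 → average rank (4+5)/2 = 4.5.

4.5, 1, 2, 4.5, 3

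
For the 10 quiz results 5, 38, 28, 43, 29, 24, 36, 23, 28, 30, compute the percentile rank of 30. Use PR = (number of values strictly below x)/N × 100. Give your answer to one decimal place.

60.0

N = 10.
Strictly below 30: 6. Equal to 30: 1.
PR = 6/10 × 100 = 60.0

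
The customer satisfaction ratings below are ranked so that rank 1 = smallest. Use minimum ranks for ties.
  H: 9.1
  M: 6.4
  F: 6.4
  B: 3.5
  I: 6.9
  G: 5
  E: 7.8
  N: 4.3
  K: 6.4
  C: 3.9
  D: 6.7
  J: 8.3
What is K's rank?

5

Sorted (ascending): 3.5, 3.9, 4.3, 5, 6.4, 6.4, 6.4, 6.7, 6.9, 7.8, 8.3, 9.1
The 3 values of 6.4 occupy positions 5–7 → each gets rank 5.
K has value 6.4 → rank 5.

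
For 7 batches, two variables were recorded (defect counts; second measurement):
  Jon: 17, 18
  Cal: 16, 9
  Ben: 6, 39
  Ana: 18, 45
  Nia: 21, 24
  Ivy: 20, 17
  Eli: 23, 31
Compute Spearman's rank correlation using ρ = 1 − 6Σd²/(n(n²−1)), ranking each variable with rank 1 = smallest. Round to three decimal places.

0.071

Ranks of variable 1: 3, 2, 1, 4, 6, 5, 7
Ranks of variable 2: 3, 1, 6, 7, 4, 2, 5
d = r₁ − r₂: 0, 1, -5, -3, 2, 3, 2
d²: 0, 1, 25, 9, 4, 9, 4; Σd² = 52
ρ = 1 − 6·52/(7·48) = 1 − 312/336 = 0.071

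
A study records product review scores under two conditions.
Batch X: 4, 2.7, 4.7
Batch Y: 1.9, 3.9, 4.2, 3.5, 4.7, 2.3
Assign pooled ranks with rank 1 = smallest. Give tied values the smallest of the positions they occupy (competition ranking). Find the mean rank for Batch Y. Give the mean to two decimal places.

Sorted (ascending): 1.9, 2.3, 2.7, 3.5, 3.9, 4, 4.2, 4.7, 4.7
The 2 values of 4.7 occupy positions 8–9 → each gets rank 8.
Batch Y values → pooled ranks: 1.9→1, 3.9→5, 4.2→7, 3.5→4, 4.7→8, 2.3→2
Mean rank = (1 + 5 + 7 + 4 + 8 + 2) / 6 = 4.50

4.50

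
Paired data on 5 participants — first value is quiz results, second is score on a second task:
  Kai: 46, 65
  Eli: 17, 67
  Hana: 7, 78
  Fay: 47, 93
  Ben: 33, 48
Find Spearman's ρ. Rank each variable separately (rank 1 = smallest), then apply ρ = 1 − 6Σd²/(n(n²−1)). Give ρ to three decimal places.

0.100

Ranks of variable 1: 4, 2, 1, 5, 3
Ranks of variable 2: 2, 3, 4, 5, 1
d = r₁ − r₂: 2, -1, -3, 0, 2
d²: 4, 1, 9, 0, 4; Σd² = 18
ρ = 1 − 6·18/(5·24) = 1 − 108/120 = 0.100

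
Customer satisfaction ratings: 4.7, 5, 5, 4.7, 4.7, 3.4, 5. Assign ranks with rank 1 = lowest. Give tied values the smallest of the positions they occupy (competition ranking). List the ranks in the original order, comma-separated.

2, 5, 5, 2, 2, 1, 5

Sorted (ascending): 3.4, 4.7, 4.7, 4.7, 5, 5, 5
The 3 values of 4.7 occupy positions 2–4 → each gets rank 2.
The 3 values of 5 occupy positions 5–7 → each gets rank 5.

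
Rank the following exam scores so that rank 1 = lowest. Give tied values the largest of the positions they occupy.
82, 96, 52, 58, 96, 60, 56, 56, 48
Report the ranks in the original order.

7, 9, 2, 5, 9, 6, 4, 4, 1

Sorted (ascending): 48, 52, 56, 56, 58, 60, 82, 96, 96
The 2 values of 56 occupy positions 3–4 → each gets rank 4.
The 2 values of 96 occupy positions 8–9 → each gets rank 9.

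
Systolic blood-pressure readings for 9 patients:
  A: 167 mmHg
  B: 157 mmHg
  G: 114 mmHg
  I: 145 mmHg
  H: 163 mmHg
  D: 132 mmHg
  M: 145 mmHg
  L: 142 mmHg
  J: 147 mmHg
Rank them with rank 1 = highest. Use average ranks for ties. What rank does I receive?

Sorted (descending): 167, 163, 157, 147, 145, 145, 142, 132, 114
The 2 values of 145 occupy positions 5–6 → average rank (5+6)/2 = 5.5.
I has value 145 mmHg → rank 5.5.

5.5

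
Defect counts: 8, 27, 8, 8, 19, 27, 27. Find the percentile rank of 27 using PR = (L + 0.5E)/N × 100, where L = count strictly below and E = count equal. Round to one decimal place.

78.6

N = 7.
Strictly below 27: 4. Equal to 27: 3.
PR = (4 + 0.5·3)/7 × 100 = 78.6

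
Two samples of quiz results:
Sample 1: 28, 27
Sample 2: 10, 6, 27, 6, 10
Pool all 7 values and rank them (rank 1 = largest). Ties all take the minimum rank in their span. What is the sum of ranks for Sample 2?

22

Sorted (descending): 28, 27, 27, 10, 10, 6, 6
The 2 values of 27 occupy positions 2–3 → each gets rank 2.
The 2 values of 10 occupy positions 4–5 → each gets rank 4.
The 2 values of 6 occupy positions 6–7 → each gets rank 6.
Sample 2 values → pooled ranks: 10→4, 6→6, 27→2, 6→6, 10→4
Rank sum = 4 + 6 + 2 + 6 + 4 = 22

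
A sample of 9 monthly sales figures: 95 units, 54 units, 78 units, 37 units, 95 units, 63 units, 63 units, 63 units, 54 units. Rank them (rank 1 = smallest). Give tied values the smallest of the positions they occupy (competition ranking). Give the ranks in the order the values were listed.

8, 2, 7, 1, 8, 4, 4, 4, 2

Sorted (ascending): 37, 54, 54, 63, 63, 63, 78, 95, 95
The 2 values of 54 occupy positions 2–3 → each gets rank 2.
The 3 values of 63 occupy positions 4–6 → each gets rank 4.
The 2 values of 95 occupy positions 8–9 → each gets rank 8.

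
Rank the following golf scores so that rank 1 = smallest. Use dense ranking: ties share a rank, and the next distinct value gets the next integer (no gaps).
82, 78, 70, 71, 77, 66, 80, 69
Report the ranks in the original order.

Sorted (ascending): 66, 69, 70, 71, 77, 78, 80, 82
No ties — each value takes its position as its rank.

8, 6, 3, 4, 5, 1, 7, 2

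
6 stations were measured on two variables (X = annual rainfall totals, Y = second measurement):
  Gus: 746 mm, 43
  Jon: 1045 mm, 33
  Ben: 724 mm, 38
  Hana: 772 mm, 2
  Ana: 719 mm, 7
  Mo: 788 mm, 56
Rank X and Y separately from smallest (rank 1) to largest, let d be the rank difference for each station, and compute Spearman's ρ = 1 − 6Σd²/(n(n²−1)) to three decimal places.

Ranks of variable 1: 3, 6, 2, 4, 1, 5
Ranks of variable 2: 5, 3, 4, 1, 2, 6
d = r₁ − r₂: -2, 3, -2, 3, -1, -1
d²: 4, 9, 4, 9, 1, 1; Σd² = 28
ρ = 1 − 6·28/(6·35) = 1 − 168/210 = 0.200

0.200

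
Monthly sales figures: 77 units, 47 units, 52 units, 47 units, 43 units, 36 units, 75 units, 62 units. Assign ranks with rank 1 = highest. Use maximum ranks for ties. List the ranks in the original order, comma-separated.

1, 6, 4, 6, 7, 8, 2, 3

Sorted (descending): 77, 75, 62, 52, 47, 47, 43, 36
The 2 values of 47 occupy positions 5–6 → each gets rank 6.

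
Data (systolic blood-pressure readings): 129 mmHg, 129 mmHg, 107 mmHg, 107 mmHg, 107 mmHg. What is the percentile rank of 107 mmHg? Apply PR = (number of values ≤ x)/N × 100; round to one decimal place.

60.0

N = 5.
Strictly below 107: 0. Equal to 107: 3.
PR = 3/5 × 100 = 60.0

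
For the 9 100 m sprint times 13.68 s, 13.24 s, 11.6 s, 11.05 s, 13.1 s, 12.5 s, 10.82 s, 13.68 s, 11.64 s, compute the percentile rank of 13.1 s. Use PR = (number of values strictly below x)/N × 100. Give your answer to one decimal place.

N = 9.
Strictly below 13.1: 5. Equal to 13.1: 1.
PR = 5/9 × 100 = 55.6

55.6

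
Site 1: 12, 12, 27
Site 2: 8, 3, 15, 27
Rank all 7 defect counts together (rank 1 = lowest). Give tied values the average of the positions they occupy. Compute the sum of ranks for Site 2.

Sorted (ascending): 3, 8, 12, 12, 15, 27, 27
The 2 values of 12 occupy positions 3–4 → average rank (3+4)/2 = 3.5.
The 2 values of 27 occupy positions 6–7 → average rank (6+7)/2 = 6.5.
Site 2 values → pooled ranks: 8→2, 3→1, 15→5, 27→6.5
Rank sum = 2 + 1 + 5 + 6.5 = 14.5

14.5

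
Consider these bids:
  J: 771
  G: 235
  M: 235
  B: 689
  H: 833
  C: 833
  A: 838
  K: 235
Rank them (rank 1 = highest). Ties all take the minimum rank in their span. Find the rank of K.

Sorted (descending): 838, 833, 833, 771, 689, 235, 235, 235
The 2 values of 833 occupy positions 2–3 → each gets rank 2.
The 3 values of 235 occupy positions 6–8 → each gets rank 6.
K has value 235 → rank 6.

6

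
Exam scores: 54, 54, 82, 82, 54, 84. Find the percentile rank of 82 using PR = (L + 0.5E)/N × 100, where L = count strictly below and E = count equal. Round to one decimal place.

66.7

N = 6.
Strictly below 82: 3. Equal to 82: 2.
PR = (3 + 0.5·2)/6 × 100 = 66.7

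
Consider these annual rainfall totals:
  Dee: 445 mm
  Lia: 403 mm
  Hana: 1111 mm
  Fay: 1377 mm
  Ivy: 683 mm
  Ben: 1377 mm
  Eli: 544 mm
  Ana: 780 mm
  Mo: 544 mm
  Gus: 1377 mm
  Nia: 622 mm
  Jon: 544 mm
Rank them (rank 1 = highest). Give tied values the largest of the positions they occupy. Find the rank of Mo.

10

Sorted (descending): 1377, 1377, 1377, 1111, 780, 683, 622, 544, 544, 544, 445, 403
The 3 values of 1377 occupy positions 1–3 → each gets rank 3.
The 3 values of 544 occupy positions 8–10 → each gets rank 10.
Mo has value 544 mm → rank 10.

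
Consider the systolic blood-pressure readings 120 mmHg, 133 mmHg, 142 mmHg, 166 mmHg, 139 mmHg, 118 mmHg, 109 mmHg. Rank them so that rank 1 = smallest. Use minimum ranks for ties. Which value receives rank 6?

Sorted (ascending): 109, 118, 120, 133, 139, 142, 166
No ties — each value takes its position as its rank.
Rank 6 → value 142.

142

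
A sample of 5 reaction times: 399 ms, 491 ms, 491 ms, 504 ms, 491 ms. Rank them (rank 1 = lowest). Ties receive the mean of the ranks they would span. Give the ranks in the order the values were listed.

Sorted (ascending): 399, 491, 491, 491, 504
The 3 values of 491 occupy positions 2–4 → average rank 3.

1, 3, 3, 5, 3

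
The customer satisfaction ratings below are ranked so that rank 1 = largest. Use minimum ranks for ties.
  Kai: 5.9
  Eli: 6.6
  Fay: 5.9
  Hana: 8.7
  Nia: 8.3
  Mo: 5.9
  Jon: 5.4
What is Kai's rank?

4

Sorted (descending): 8.7, 8.3, 6.6, 5.9, 5.9, 5.9, 5.4
The 3 values of 5.9 occupy positions 4–6 → each gets rank 4.
Kai has value 5.9 → rank 4.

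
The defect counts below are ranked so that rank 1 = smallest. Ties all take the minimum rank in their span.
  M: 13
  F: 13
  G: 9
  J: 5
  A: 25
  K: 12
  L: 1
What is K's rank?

Sorted (ascending): 1, 5, 9, 12, 13, 13, 25
The 2 values of 13 occupy positions 5–6 → each gets rank 5.
K has value 12 → rank 4.

4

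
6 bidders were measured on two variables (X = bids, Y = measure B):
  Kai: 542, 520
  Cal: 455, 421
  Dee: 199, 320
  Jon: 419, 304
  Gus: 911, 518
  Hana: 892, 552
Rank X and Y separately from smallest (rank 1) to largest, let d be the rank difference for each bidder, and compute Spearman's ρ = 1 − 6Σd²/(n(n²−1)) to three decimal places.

0.771

Ranks of variable 1: 4, 3, 1, 2, 6, 5
Ranks of variable 2: 5, 3, 2, 1, 4, 6
d = r₁ − r₂: -1, 0, -1, 1, 2, -1
d²: 1, 0, 1, 1, 4, 1; Σd² = 8
ρ = 1 − 6·8/(6·35) = 1 − 48/210 = 0.771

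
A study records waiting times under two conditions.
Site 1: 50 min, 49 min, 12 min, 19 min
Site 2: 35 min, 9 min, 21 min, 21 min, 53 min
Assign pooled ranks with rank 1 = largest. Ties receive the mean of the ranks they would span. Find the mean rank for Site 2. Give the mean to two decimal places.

Sorted (descending): 53, 50, 49, 35, 21, 21, 19, 12, 9
The 2 values of 21 occupy positions 5–6 → average rank (5+6)/2 = 5.5.
Site 2 values → pooled ranks: 35→4, 9→9, 21→5.5, 21→5.5, 53→1
Mean rank = (4 + 9 + 5.5 + 5.5 + 1) / 5 = 5.00

5.00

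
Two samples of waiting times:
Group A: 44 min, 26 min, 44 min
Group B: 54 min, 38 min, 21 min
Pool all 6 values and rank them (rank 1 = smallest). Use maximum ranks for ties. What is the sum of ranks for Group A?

Sorted (ascending): 21, 26, 38, 44, 44, 54
The 2 values of 44 occupy positions 4–5 → each gets rank 5.
Group A values → pooled ranks: 44→5, 26→2, 44→5
Rank sum = 5 + 2 + 5 = 12

12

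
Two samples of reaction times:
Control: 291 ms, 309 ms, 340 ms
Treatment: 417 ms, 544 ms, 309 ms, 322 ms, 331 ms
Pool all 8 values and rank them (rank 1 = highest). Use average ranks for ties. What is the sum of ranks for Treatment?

18.5

Sorted (descending): 544, 417, 340, 331, 322, 309, 309, 291
The 2 values of 309 occupy positions 6–7 → average rank (6+7)/2 = 6.5.
Treatment values → pooled ranks: 417→2, 544→1, 309→6.5, 322→5, 331→4
Rank sum = 2 + 1 + 6.5 + 5 + 4 = 18.5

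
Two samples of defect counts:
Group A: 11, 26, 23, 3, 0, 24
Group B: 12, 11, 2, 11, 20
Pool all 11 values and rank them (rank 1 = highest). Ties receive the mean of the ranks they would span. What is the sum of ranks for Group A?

33

Sorted (descending): 26, 24, 23, 20, 12, 11, 11, 11, 3, 2, 0
The 3 values of 11 occupy positions 6–8 → average rank 7.
Group A values → pooled ranks: 11→7, 26→1, 23→3, 3→9, 0→11, 24→2
Rank sum = 7 + 1 + 3 + 9 + 11 + 2 = 33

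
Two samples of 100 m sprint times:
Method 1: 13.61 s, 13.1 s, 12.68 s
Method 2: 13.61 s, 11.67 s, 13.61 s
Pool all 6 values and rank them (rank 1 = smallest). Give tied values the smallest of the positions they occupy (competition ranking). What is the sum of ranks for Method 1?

Sorted (ascending): 11.67, 12.68, 13.1, 13.61, 13.61, 13.61
The 3 values of 13.61 occupy positions 4–6 → each gets rank 4.
Method 1 values → pooled ranks: 13.61→4, 13.1→3, 12.68→2
Rank sum = 4 + 3 + 2 = 9

9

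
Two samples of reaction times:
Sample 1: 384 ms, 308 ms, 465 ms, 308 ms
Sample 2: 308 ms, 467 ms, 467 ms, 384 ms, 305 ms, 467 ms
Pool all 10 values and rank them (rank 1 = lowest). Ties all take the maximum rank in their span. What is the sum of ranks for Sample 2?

Sorted (ascending): 305, 308, 308, 308, 384, 384, 465, 467, 467, 467
The 3 values of 308 occupy positions 2–4 → each gets rank 4.
The 2 values of 384 occupy positions 5–6 → each gets rank 6.
The 3 values of 467 occupy positions 8–10 → each gets rank 10.
Sample 2 values → pooled ranks: 308→4, 467→10, 467→10, 384→6, 305→1, 467→10
Rank sum = 4 + 10 + 10 + 6 + 1 + 10 = 41

41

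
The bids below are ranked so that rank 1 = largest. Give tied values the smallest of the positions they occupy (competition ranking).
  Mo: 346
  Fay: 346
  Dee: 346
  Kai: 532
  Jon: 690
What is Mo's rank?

Sorted (descending): 690, 532, 346, 346, 346
The 3 values of 346 occupy positions 3–5 → each gets rank 3.
Mo has value 346 → rank 3.

3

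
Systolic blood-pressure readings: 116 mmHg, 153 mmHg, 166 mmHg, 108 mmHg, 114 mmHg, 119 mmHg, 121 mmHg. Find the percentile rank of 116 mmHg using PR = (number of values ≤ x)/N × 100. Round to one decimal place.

N = 7.
Strictly below 116: 2. Equal to 116: 1.
PR = 3/7 × 100 = 42.9

42.9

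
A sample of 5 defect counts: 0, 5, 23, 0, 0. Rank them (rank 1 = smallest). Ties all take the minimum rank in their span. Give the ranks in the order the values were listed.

Sorted (ascending): 0, 0, 0, 5, 23
The 3 values of 0 occupy positions 1–3 → each gets rank 1.

1, 4, 5, 1, 1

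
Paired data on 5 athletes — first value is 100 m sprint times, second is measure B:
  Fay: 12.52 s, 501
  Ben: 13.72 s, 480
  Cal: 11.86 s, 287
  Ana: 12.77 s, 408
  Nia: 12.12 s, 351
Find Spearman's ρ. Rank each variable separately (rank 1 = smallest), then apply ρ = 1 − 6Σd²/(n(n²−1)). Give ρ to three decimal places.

Ranks of variable 1: 3, 5, 1, 4, 2
Ranks of variable 2: 5, 4, 1, 3, 2
d = r₁ − r₂: -2, 1, 0, 1, 0
d²: 4, 1, 0, 1, 0; Σd² = 6
ρ = 1 − 6·6/(5·24) = 1 − 36/120 = 0.700

0.700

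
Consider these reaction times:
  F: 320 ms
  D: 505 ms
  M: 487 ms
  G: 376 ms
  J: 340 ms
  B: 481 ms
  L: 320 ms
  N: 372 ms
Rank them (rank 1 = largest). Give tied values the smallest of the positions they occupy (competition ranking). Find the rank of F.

Sorted (descending): 505, 487, 481, 376, 372, 340, 320, 320
The 2 values of 320 occupy positions 7–8 → each gets rank 7.
F has value 320 ms → rank 7.

7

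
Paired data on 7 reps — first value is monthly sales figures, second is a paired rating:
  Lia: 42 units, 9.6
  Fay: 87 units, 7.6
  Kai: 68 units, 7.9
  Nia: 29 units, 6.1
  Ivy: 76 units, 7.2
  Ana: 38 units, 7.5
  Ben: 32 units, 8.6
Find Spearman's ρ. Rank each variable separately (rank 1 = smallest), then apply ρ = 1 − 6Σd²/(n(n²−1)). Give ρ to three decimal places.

0.107

Ranks of variable 1: 4, 7, 5, 1, 6, 3, 2
Ranks of variable 2: 7, 4, 5, 1, 2, 3, 6
d = r₁ − r₂: -3, 3, 0, 0, 4, 0, -4
d²: 9, 9, 0, 0, 16, 0, 16; Σd² = 50
ρ = 1 − 6·50/(7·48) = 1 − 300/336 = 0.107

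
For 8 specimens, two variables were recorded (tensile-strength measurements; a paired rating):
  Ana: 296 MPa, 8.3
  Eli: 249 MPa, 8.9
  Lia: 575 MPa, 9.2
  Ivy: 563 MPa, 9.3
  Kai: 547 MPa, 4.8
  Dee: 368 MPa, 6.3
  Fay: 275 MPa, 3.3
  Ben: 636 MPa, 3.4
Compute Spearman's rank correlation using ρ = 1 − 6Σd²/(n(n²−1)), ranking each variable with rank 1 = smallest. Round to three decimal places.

0.119

Ranks of variable 1: 3, 1, 7, 6, 5, 4, 2, 8
Ranks of variable 2: 5, 6, 7, 8, 3, 4, 1, 2
d = r₁ − r₂: -2, -5, 0, -2, 2, 0, 1, 6
d²: 4, 25, 0, 4, 4, 0, 1, 36; Σd² = 74
ρ = 1 − 6·74/(8·63) = 1 − 444/504 = 0.119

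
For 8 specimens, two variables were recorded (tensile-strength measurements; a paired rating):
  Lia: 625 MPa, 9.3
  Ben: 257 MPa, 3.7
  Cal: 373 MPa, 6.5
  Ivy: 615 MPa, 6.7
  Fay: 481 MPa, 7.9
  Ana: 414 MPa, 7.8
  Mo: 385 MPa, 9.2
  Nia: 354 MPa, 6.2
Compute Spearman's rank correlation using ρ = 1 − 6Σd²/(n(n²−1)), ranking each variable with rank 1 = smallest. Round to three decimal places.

0.786

Ranks of variable 1: 8, 1, 3, 7, 6, 5, 4, 2
Ranks of variable 2: 8, 1, 3, 4, 6, 5, 7, 2
d = r₁ − r₂: 0, 0, 0, 3, 0, 0, -3, 0
d²: 0, 0, 0, 9, 0, 0, 9, 0; Σd² = 18
ρ = 1 − 6·18/(8·63) = 1 − 108/504 = 0.786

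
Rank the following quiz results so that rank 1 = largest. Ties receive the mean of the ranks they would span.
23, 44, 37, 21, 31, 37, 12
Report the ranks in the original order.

5, 1, 2.5, 6, 4, 2.5, 7

Sorted (descending): 44, 37, 37, 31, 23, 21, 12
The 2 values of 37 occupy positions 2–3 → average rank (2+3)/2 = 2.5.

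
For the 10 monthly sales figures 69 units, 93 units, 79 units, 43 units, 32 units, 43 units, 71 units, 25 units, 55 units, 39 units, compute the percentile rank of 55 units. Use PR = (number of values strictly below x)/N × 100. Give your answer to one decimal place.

50.0

N = 10.
Strictly below 55: 5. Equal to 55: 1.
PR = 5/10 × 100 = 50.0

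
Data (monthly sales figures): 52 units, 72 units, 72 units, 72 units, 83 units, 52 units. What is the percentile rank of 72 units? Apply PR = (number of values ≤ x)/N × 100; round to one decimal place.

N = 6.
Strictly below 72: 2. Equal to 72: 3.
PR = 5/6 × 100 = 83.3

83.3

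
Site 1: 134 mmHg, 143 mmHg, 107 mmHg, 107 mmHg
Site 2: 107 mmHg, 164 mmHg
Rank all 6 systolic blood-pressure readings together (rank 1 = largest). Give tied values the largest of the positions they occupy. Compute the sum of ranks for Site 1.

Sorted (descending): 164, 143, 134, 107, 107, 107
The 3 values of 107 occupy positions 4–6 → each gets rank 6.
Site 1 values → pooled ranks: 134→3, 143→2, 107→6, 107→6
Rank sum = 3 + 2 + 6 + 6 = 17

17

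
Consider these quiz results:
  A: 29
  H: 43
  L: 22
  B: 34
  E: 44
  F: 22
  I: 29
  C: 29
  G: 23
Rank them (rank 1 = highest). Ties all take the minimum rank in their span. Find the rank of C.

4

Sorted (descending): 44, 43, 34, 29, 29, 29, 23, 22, 22
The 3 values of 29 occupy positions 4–6 → each gets rank 4.
The 2 values of 22 occupy positions 8–9 → each gets rank 8.
C has value 29 → rank 4.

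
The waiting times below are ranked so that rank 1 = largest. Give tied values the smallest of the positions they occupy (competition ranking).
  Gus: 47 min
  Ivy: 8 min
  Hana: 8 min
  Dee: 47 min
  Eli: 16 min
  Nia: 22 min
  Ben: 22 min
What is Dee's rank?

1

Sorted (descending): 47, 47, 22, 22, 16, 8, 8
The 2 values of 47 occupy positions 1–2 → each gets rank 1.
The 2 values of 22 occupy positions 3–4 → each gets rank 3.
The 2 values of 8 occupy positions 6–7 → each gets rank 6.
Dee has value 47 min → rank 1.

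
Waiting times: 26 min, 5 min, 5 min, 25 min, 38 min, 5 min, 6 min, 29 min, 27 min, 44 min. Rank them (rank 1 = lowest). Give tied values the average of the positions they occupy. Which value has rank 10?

44

Sorted (ascending): 5, 5, 5, 6, 25, 26, 27, 29, 38, 44
The 3 values of 5 occupy positions 1–3 → average rank 2.
Rank 10 → value 44.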